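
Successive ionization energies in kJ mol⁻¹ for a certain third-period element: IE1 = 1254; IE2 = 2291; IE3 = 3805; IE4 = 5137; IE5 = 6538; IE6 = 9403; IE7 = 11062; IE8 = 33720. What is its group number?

Group 17

Look for the largest jump between consecutive ionization energies: IE8/IE7 ≈ 3.0, far larger than any earlier ratio.
That jump marks the point where a core electron is being removed. So the atom has 7 valence electrons.
A main-group element with 7 valence electrons is in group 17.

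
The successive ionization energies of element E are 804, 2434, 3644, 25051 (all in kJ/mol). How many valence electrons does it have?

Look for the largest jump between consecutive ionization energies: IE4/IE3 ≈ 6.9, far larger than any earlier ratio.
That jump marks the point where a core electron is being removed. So the atom has 3 valence electrons.

3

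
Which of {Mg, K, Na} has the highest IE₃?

Mg

The third ionization energy removes an electron from the +2 ion. For each element: Mg²⁺ is the bare [Ne] core; K²⁺ is already 1 electron into the core; Na²⁺ is already 1 electron into the core.
All of these are removing an electron from a noble-gas core or deeper; the smaller core (lower principal quantum number) is held far more tightly, and within a period the higher nuclear charge binds the same core more tightly.
Tabulated IE_3 (kJ/mol): Mg 7733, K 4420, Na 6910.
Overall IE_3 order: K < Na < Mg.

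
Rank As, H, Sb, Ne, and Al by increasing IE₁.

H is in period 1, group 1; Ne is in period 2, group 18; Al is in period 3, group 13; As is in period 4, group 15; Sb is in period 5, group 15.
Across a period the outer electron is held more tightly (higher IE₁); down a group it sits in a higher shell, more shielded, and comes off more easily.
These span different periods and groups, so the two trends combine.
Sb > Al: period and group pull opposite ways; the across-period shift dominates (831 vs 578 kJ/mol).
As > Sb: they share group 15; the group trend gives As the larger value.
H > As: the two effects oppose for this pair; the down-group effect wins (1312 vs 947 kJ/mol).
Ne > H: period and group pull opposite ways; the across-period shift dominates (2081 vs 1312 kJ/mol).
Approximate values (kJ/mol): H 1312, Ne 2081, Al 578, As 947, Sb 831.
So from lowest to highest: Al < Sb < As < H < Ne.

Al, Sb, As, H, Ne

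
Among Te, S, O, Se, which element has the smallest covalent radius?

O

O is in period 2, group 16; S is in period 3, group 16; Se is in period 4, group 16; Te is in period 5, group 16.
Moving right in a period, electrons are added to the same shell under a stronger nuclear pull, so atoms get smaller; moving down, a new shell is opened and atoms get larger.
All are in group 16, so atomic radius increases down the group.
The smallest covalent radius among these belongs to O.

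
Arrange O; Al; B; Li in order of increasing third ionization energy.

Consider each +2 ion: O²⁺ still has 4 valence electrons; Al²⁺ still has 1 valence electron; B²⁺ still has 1 valence electron; Li²⁺ is already 1 electron into the core.
Breaking into a closed-shell core is much more expensive than removing a leftover valence electron — Li has the largest IE_3 here.
Valence configurations: O²⁺ [He]2s²2p², Al²⁺ [Ne]3s¹, B²⁺ [He]2s¹.
The numbers (kJ/mol): O 5300, Al 2745, B 3660, Li 11815.
Overall IE_3 order: Al < B < O < Li.

Al < B < O < Li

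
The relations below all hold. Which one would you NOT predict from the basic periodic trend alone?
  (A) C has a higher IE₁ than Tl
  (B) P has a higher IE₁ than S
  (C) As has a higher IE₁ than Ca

(B)

The general trend: IE₁ increases across a period and decreases down a group.
(A) C (period 2, group 14) vs Tl (period 6, group 13): the stated order agrees with the simple trend.
(B) P (period 3, group 15) vs S (period 3, group 16): the stated order contradicts the simple trend.
(C) As (period 4, group 15) vs Ca (period 4, group 2): the stated order agrees with the simple trend.
The exception is (B): S (3p⁴) ionizes more easily than half-filled P (3p³) because the paired 3p electron in S is pushed out by e⁻–e⁻ repulsion.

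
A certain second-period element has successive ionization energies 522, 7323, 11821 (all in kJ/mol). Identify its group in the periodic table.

Group 1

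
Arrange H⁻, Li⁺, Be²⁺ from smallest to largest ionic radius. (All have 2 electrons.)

Be²⁺ < Li⁺ < H⁻

All of these have 2 electrons, so size is governed by nuclear charge alone: the more protons, the stronger the pull on the same electron cloud, and the smaller the ion.
Nuclear charges: Be²⁺ (Z=4), Li⁺ (Z=3), H⁻ (Z=1).
Smallest to largest: Be²⁺ < Li⁺ < H⁻.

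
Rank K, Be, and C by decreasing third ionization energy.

Consider each +2 ion: K²⁺ is already 1 electron into the core; Be²⁺ is the bare [He] core; C²⁺ still has 2 valence electrons.
Usually core removal costs more than valence removal, but here the competition is close: a tightly held n=2 valence electron can cost more to remove than an n=3 core electron, so the actual values have to decide it.
Tabulated IE_3 (kJ/mol): K 4420, Be 14849, C 4620.
Hence IE_3: K < C < Be.

Be > C > K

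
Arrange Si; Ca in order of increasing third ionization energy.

Si < Ca

IE_3 is the cost of taking one more electron from the +2 cation: Si²⁺ still has 2 valence electrons; Ca²⁺ is the bare [Ar] core.
Pulling an electron out of a noble-gas core costs far more than removing a remaining valence electron, so Ca sits at the high end of IE_3.
Approximate IE_3 values (kJ/mol): Si 3232, Ca 4912.
So the third ionization energies run Si < Ca.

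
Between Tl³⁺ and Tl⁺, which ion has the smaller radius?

Tl³⁺

Both ions have Z = 81 protons, but Tl³⁺ has lost more electrons, so its remaining electrons feel a larger effective nuclear charge per electron and are pulled in more tightly.
Higher positive charge → smaller ion, so Tl⁺ > Tl³⁺.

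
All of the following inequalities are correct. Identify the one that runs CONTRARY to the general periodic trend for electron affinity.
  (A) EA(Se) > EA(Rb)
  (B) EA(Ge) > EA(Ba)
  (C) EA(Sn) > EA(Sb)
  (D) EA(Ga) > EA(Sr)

The general trend: electron affinity increases across a period and decreases down a group.
(A) Se (period 4, group 16) vs Rb (period 5, group 1): the stated order agrees with the simple trend.
(B) Ge (period 4, group 14) vs Ba (period 6, group 2): the stated order agrees with the simple trend.
(C) Sn (period 5, group 14) vs Sb (period 5, group 15): the stated order contradicts the simple trend.
(D) Ga (period 4, group 13) vs Sr (period 5, group 2): the stated order agrees with the simple trend.
The exception is (C): adding an electron to Sb's half-filled 5p³ is unfavourable, so Sn has the more exothermic EA.

(C)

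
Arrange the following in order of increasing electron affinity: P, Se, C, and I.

P < C < Se < I

C is in period 2, group 14; P is in period 3, group 15; Se is in period 4, group 16; I is in period 5, group 17.
Adding an electron releases more energy for atoms nearer the top right (short of the noble gases).
These sit on a diagonal, where the across-period and down-group effects partly cancel.
C > P: period and group pull opposite ways; the down-group shift dominates (122 vs 72 kJ/mol).
Se > C: period and group pull opposite ways; the across-period shift dominates (195 vs 122 kJ/mol).
I > Se: the two effects oppose for this pair; the across-period effect wins (295 vs 195 kJ/mol).
Tabulated electron affinity (kJ/mol): C 122, P 72, Se 195, I 295.
So from lowest to highest: P < C < Se < I.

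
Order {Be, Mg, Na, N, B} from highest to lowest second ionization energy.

Na > N > B > Be > Mg

Consider each +1 ion: Be⁺ still has 1 valence electron; Mg⁺ still has 1 valence electron; Na⁺ is the bare [Ne] core; N⁺ still has 4 valence electrons; B⁺ still has 2 valence electrons.
Pulling an electron out of a noble-gas core costs far more than removing a remaining valence electron, so Na sits at the high end of IE_2.
Valence configurations: Be⁺ [He]2s¹, Mg⁺ [Ne]3s¹, N⁺ [He]2s²2p², B⁺ [He]2s².
Tabulated IE_2 (kJ/mol): Be 1757, Mg 1451, Na 4562, N 2856, B 2427.
Hence IE_2: Mg < Be < B < N < Na.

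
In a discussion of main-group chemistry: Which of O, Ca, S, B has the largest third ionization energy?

Consider each +2 ion: O²⁺ still has 4 valence electrons; Ca²⁺ is the bare [Ar] core; S²⁺ still has 4 valence electrons; B²⁺ still has 1 valence electron.
Usually core removal costs more than valence removal, but here the competition is close: a tightly held n=2 valence electron can cost more to remove than an n=3 core electron, so the actual values have to decide it.
Valence configurations: O²⁺ [He]2s²2p², S²⁺ [Ne]3s²3p², B²⁺ [He]2s¹.
The numbers (kJ/mol): O 5300, Ca 4912, S 3357, B 3660.
Hence IE_3: S < B < Ca < O.

O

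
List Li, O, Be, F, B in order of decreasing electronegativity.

F > O > B > Be > Li

Li is in period 2, group 1; Be is in period 2, group 2; B is in period 2, group 13; O is in period 2, group 16; F is in period 2, group 17.
Atoms toward the upper right of the periodic table pull bonding electrons most strongly.
All lie in period 2, so electronegativity increases left to right.
So from highest to lowest: F > O > B > Be > Li.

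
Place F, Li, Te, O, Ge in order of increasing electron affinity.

Electron affinity generally becomes more exothermic across a period toward the halogens and less exothermic down a group.
These span different periods and groups, so the two trends combine.
Ge > Li: the two effects oppose for this pair; the across-period effect wins (119 vs 60 kJ/mol).
O > Ge: both effects reinforce here, so O is clearly the higher of the two.
Te > O: this pair runs against the simple trend — see the exception note.
F > Te: relative to Te, both the across-period and down-group shifts push F's electron affinity up.
Note the exception: Te has a higher electron affinity than O, contrary to the simple trend — O's compact 2p subshell gives strong electron–electron repulsion on the added electron.
Approximate values (kJ/mol): Li 60, O 141, F 328, Ge 119, Te 190.
So from lowest to highest: Li < Ge < O < Te < F.

Li < Ge < O < Te < F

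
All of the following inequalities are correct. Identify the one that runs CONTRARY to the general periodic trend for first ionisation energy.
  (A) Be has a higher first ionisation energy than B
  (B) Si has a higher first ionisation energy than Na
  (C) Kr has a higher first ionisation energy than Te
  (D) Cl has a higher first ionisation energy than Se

(A)

The general trend: first ionisation energy increases across a period and decreases down a group.
(A) Be (period 2, group 2) vs B (period 2, group 13): the stated order contradicts the simple trend.
(B) Si (period 3, group 14) vs Na (period 3, group 1): the stated order agrees with the simple trend.
(C) Kr (period 4, group 18) vs Te (period 5, group 16): the stated order agrees with the simple trend.
(D) Cl (period 3, group 17) vs Se (period 4, group 16): the stated order agrees with the simple trend.
The exception is (A): removing B's lone 2p electron is easier than breaking Be's filled 2s².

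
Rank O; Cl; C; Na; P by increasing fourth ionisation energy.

P, Cl, C, O, Na

After 3 electrons have been removed, what remains? O³⁺ still has 3 valence electrons; Cl³⁺ still has 4 valence electrons; C³⁺ still has 1 valence electron; Na³⁺ is already 2 electrons into the core; P³⁺ still has 2 valence electrons.
Core electrons are held far more tightly than valence electrons, so Na tops the IE_4 order.
Valence configurations: O³⁺ [He]2s²2p¹, Cl³⁺ [Ne]3s²3p², C³⁺ [He]2s¹, P³⁺ [Ne]3s².
Approximate IE_4 values (kJ/mol): O 7469, Cl 5159, C 6223, Na 9543, P 4964.
So the fourth ionization energies run P < Cl < C < O < Na.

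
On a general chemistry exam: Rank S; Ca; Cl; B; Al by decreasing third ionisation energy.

Ca, Cl, B, S, Al

Consider each +2 ion: S²⁺ still has 4 valence electrons; Ca²⁺ is the bare [Ar] core; Cl²⁺ still has 5 valence electrons; B²⁺ still has 1 valence electron; Al²⁺ still has 1 valence electron.
Breaking into a closed-shell core is much more expensive than removing a leftover valence electron — Ca has the largest IE_3 here.
Valence configurations: S²⁺ [Ne]3s²3p², Cl²⁺ [Ne]3s²3p³, B²⁺ [He]2s¹, Al²⁺ [Ne]3s¹.
Tabulated IE_3 (kJ/mol): S 3357, Ca 4912, Cl 3822, B 3660, Al 2745.
Overall IE_3 order: Al < S < B < Cl < Ca.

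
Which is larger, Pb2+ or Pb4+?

Pb2+

Both ions have Z = 82 protons, but Pb4+ has lost more electrons, so its remaining electrons feel a larger effective nuclear charge per electron and are pulled in more tightly.
Higher positive charge → smaller ion, so Pb2+ > Pb4+.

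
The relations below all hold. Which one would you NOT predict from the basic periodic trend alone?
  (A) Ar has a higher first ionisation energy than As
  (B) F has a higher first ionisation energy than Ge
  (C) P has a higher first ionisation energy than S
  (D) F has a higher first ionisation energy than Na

(C)

The general trend: first ionisation energy increases across a period and decreases down a group.
(A) Ar (period 3, group 18) vs As (period 4, group 15): the stated order agrees with the simple trend.
(B) F (period 2, group 17) vs Ge (period 4, group 14): the stated order agrees with the simple trend.
(C) P (period 3, group 15) vs S (period 3, group 16): the stated order contradicts the simple trend.
(D) F (period 2, group 17) vs Na (period 3, group 1): the stated order agrees with the simple trend.
The exception is (C): S (3p⁴) ionizes more easily than half-filled P (3p³) because the paired 3p electron in S is pushed out by e⁻–e⁻ repulsion.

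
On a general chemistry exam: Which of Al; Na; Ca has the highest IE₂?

Consider each +1 ion: Al⁺ still has 2 valence electrons; Na⁺ is the bare [Ne] core; Ca⁺ still has 1 valence electron.
Pulling an electron out of a noble-gas core costs far more than removing a remaining valence electron, so Na sits at the high end of IE_2.
Valence configurations: Al⁺ [Ne]3s², Ca⁺ [Ar]4s¹.
Tabulated IE_2 (kJ/mol): Al 1817, Na 4562, Ca 1145.
So the second ionization energies run Ca < Al < Na.

Na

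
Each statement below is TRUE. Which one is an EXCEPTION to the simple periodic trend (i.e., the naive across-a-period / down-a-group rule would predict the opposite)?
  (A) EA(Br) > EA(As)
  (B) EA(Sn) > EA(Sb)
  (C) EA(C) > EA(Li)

(B)

The general trend: electron affinity increases across a period and decreases down a group.
(A) Br (period 4, group 17) vs As (period 4, group 15): the stated order agrees with the simple trend.
(B) Sn (period 5, group 14) vs Sb (period 5, group 15): the stated order contradicts the simple trend.
(C) C (period 2, group 14) vs Li (period 2, group 1): the stated order agrees with the simple trend.
The exception is (B): adding an electron to Sb's half-filled 5p³ is unfavourable, so Sn has the more exothermic EA.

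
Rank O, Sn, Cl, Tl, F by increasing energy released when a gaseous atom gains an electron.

O is in period 2, group 16; F is in period 2, group 17; Cl is in period 3, group 17; Sn is in period 5, group 14; Tl is in period 6, group 13.
Adding an electron releases more energy for atoms nearer the top right (short of the noble gases).
Neither a single period nor a single group — weigh both effects.
Sn > Tl: both effects reinforce here, so Sn is clearly the higher of the two.
O > Sn: both effects reinforce here, so O is clearly the higher of the two.
F > O: F lies to the right of O in period 2, so the across-period effect alone puts F higher.
Cl > F: this pair runs against the simple trend — see the exception note.
Note the exception: Cl has a higher electron affinity than F, contrary to the simple trend — F's small 2p subshell makes the incoming electron feel strong e⁻–e⁻ repulsion, so Cl actually releases more energy on gaining an electron.
For reference (kJ/mol): O 141, F 328, Cl 349, Sn 107, Tl 19.
So from lowest to highest: Tl < Sn < O < F < Cl.

Tl, Sn, O, F, Cl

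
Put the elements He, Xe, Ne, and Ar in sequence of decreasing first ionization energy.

He > Ne > Ar > Xe

He is in period 1, group 18; Ne is in period 2, group 18; Ar is in period 3, group 18; Xe is in period 5, group 18.
First ionization energy rises across a period (greater Z_eff holds electrons more tightly) and falls down a group (valence electrons are farther from the nucleus).
All are in group 18, so first ionization energy increases up the group.
So from highest to lowest: He > Ne > Ar > Xe.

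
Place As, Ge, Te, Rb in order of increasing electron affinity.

Ge is in period 4, group 14; As is in period 4, group 15; Rb is in period 5, group 1; Te is in period 5, group 16.
Atoms with high Z_eff and room in the valence shell (especially the halogens) have the most exothermic electron affinities.
These span different periods and groups, so the two trends combine.
As > Rb: both effects reinforce here, so As is clearly the higher of the two.
Ge > As: this pair runs against the simple trend — see the exception note.
Te > Ge: period and group pull opposite ways; the across-period shift dominates (190 vs 119 kJ/mol).
Note the exception: Ge has a higher electron affinity than As, contrary to the simple trend — adding an electron to As's half-filled 4p³ is unfavourable, so Ge (4p²) has the more exothermic EA.
For reference (kJ/mol): Ge 119, As 78, Rb 47, Te 190.
So from lowest to highest: Rb < As < Ge < Te.

Rb, As, Ge, Te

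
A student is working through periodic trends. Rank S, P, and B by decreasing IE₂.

B > S > P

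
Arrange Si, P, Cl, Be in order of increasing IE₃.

P < Si < Cl < Be

The third ionization energy removes an electron from the +2 ion. For each element: Si²⁺ still has 2 valence electrons; P²⁺ still has 3 valence electrons; Cl²⁺ still has 5 valence electrons; Be²⁺ is the bare [He] core.
Breaking into a closed-shell core is much more expensive than removing a leftover valence electron — Be has the largest IE_3 here.
Valence configurations: Si²⁺ [Ne]3s², P²⁺ [Ne]3s²3p¹, Cl²⁺ [Ne]3s²3p³.
P²⁺ loses a lone 3p electron whereas Si²⁺ must break into a filled 3s² pair, so IE_3(Si) > IE_3(P) even though P has the higher nuclear charge.
Tabulated IE_3 (kJ/mol): Si 3232, P 2914, Cl 3822, Be 14849.
Putting it together, IE_3: P < Si < Cl < Be.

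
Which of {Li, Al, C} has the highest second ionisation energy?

The second ionization energy removes an electron from the +1 ion. For each element: Li⁺ is the bare [He] core; Al⁺ still has 2 valence electrons; C⁺ still has 3 valence electrons.
Core electrons are held far more tightly than valence electrons, so Li tops the IE_2 order.
Valence configurations: Al⁺ [Ne]3s², C⁺ [He]2s²2p¹.
Approximate IE_2 values (kJ/mol): Li 7298, Al 1817, C 2353.
Overall IE_2 order: Al < C < Li.

Li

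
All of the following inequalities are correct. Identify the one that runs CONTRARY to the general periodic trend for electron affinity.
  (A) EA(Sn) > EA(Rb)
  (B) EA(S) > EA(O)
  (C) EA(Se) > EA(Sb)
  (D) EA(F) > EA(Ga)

The general trend: electron affinity increases across a period and decreases down a group.
(A) Sn (period 5, group 14) vs Rb (period 5, group 1): the stated order agrees with the simple trend.
(B) S (period 3, group 16) vs O (period 2, group 16): the stated order contradicts the simple trend.
(C) Se (period 4, group 16) vs Sb (period 5, group 15): the stated order agrees with the simple trend.
(D) F (period 2, group 17) vs Ga (period 4, group 13): the stated order agrees with the simple trend.
The exception is (B): the compact 2p subshell of O repels the added electron more than S's larger 3p does.

(B)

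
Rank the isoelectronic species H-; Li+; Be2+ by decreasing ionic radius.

All of these have 2 electrons, so size is governed by nuclear charge alone: the more protons, the stronger the pull on the same electron cloud, and the smaller the ion.
Nuclear charges: Be2+ (Z=4), Li+ (Z=3), H- (Z=1).
Largest to smallest: H- > Li+ > Be2+.

H-, Li+, Be2+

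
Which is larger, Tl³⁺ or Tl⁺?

Both ions have Z = 81 protons, but Tl³⁺ has lost more electrons, so its remaining electrons feel a larger effective nuclear charge per electron and are pulled in more tightly.
Higher positive charge → smaller ion, so Tl⁺ > Tl³⁺.

Tl⁺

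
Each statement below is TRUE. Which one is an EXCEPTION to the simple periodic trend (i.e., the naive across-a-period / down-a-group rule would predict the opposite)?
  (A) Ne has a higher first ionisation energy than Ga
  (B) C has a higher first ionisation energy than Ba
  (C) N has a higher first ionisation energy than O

(C)

The general trend: first ionisation energy increases across a period and decreases down a group.
(A) Ne (period 2, group 18) vs Ga (period 4, group 13): the stated order agrees with the simple trend.
(B) C (period 2, group 14) vs Ba (period 6, group 2): the stated order agrees with the simple trend.
(C) N (period 2, group 15) vs O (period 2, group 16): the stated order contradicts the simple trend.
The exception is (C): pairing an electron in O's 2p⁴ costs repulsion energy, so O ionizes more easily than half-filled N (2p³).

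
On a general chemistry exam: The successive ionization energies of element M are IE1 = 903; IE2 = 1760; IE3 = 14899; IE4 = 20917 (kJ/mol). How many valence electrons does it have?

Look for the largest jump between consecutive ionization energies: IE3/IE2 ≈ 8.5, far larger than any earlier ratio.
That jump marks the point where a core electron is being removed. So the atom has 2 valence electrons.

2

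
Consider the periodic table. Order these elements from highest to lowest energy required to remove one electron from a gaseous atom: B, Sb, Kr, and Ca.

B is in period 2, group 13; Ca is in period 4, group 2; Kr is in period 4, group 18; Sb is in period 5, group 15.
Across a period the outer electron is held more tightly (higher IE₁); down a group it sits in a higher shell, more shielded, and comes off more easily.
These span different periods and groups, so the two trends combine.
B > Ca: relative to Ca, both the across-period and down-group shifts push B's first ionization energy up.
Sb > B: the two effects oppose for this pair; the across-period effect wins (831 vs 801 kJ/mol).
Kr > Sb: relative to Sb, both the across-period and down-group shifts push Kr's first ionization energy up.
Tabulated first ionization energy (kJ/mol): B 801, Ca 590, Kr 1351, Sb 831.
So from highest to lowest: Kr > Sb > B > Ca.

Kr > Sb > B > Ca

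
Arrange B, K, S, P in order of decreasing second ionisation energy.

K, B, S, P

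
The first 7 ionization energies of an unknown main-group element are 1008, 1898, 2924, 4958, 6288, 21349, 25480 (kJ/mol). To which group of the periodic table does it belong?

Group 15

Look for the largest jump between consecutive ionization energies: IE6/IE5 ≈ 3.4, far larger than any earlier ratio.
That jump marks the point where a core electron is being removed. So the atom has 5 valence electrons.
A main-group element with 5 valence electrons is in group 15.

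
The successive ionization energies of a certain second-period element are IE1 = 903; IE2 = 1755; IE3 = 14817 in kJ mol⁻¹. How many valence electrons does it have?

2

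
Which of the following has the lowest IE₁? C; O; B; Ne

B

Across a period the outer electron is held more tightly (higher IE₁); down a group it sits in a higher shell, more shielded, and comes off more easily.
All lie in period 2, so first ionization energy increases left to right.
The lowest IE₁ among these belongs to B.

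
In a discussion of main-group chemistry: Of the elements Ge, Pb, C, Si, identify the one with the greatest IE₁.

C is in period 2, group 14; Si is in period 3, group 14; Ge is in period 4, group 14; Pb is in period 6, group 14.
IE₁ increases left→right with effective nuclear charge and decreases top→bottom as the valence shell moves farther out.
All are in group 14, so first ionization energy increases up the group.
The greatest IE₁ among these belongs to C.

C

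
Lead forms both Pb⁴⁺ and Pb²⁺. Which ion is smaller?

Both ions have Z = 82 protons, but Pb⁴⁺ has lost more electrons, so its remaining electrons feel a larger effective nuclear charge per electron and are pulled in more tightly.
Higher positive charge → smaller ion, so Pb²⁺ > Pb⁴⁺.

Pb⁴⁺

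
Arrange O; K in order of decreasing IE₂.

O > K

Consider each +1 ion: O⁺ still has 5 valence electrons; K⁺ is the bare [Ar] core.
Usually core removal costs more than valence removal, but here the competition is close: a tightly held n=2 valence electron can cost more to remove than an n=3 core electron, so the actual values have to decide it.
Tabulated IE_2 (kJ/mol): O 3388, K 3052.
Putting it together, IE_2: K < O.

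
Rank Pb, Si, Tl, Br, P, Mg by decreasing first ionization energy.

Br, P, Si, Mg, Pb, Tl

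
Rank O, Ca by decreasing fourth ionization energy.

O > Ca

Consider each +3 ion: O³⁺ still has 3 valence electrons; Ca³⁺ is already 1 electron into the core.
Usually core removal costs more than valence removal, but here the competition is close: a tightly held n=2 valence electron can cost more to remove than an n=3 core electron, so the actual values have to decide it.
Approximate IE_4 values (kJ/mol): O 7469, Ca 6491.
So the fourth ionization energies run Ca < O.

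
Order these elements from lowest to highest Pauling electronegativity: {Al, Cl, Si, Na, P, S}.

Na is in period 3, group 1; Al is in period 3, group 13; Si is in period 3, group 14; P is in period 3, group 15; S is in period 3, group 16; Cl is in period 3, group 17.
Electronegativity increases across a period and decreases down a group, tracking effective nuclear charge and atomic size.
All lie in period 3, so electronegativity increases left to right.
So from lowest to highest: Na < Al < Si < P < S < Cl.

Na < Al < Si < P < S < Cl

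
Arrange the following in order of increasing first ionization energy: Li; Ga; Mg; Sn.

Li, Ga, Sn, Mg

Li is in period 2, group 1; Mg is in period 3, group 2; Ga is in period 4, group 13; Sn is in period 5, group 14.
First ionization energy rises across a period (greater Z_eff holds electrons more tightly) and falls down a group (valence electrons are farther from the nucleus).
These sit on a diagonal, where the across-period and down-group effects partly cancel.
Ga > Li: period and group pull opposite ways; the across-period shift dominates (579 vs 520 kJ/mol).
Sn > Ga: the two effects oppose for this pair; the across-period effect wins (709 vs 579 kJ/mol).
Mg > Sn: the two effects oppose for this pair; the down-group effect wins (738 vs 709 kJ/mol).
Tabulated first ionization energy (kJ/mol): Li 520, Mg 738, Ga 579, Sn 709.
So from lowest to highest: Li < Ga < Sn < Mg.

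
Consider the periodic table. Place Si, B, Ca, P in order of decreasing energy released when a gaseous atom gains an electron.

Si > P > B > Ca

B is in period 2, group 13; Si is in period 3, group 14; P is in period 3, group 15; Ca is in period 4, group 2.
Electron affinity generally becomes more exothermic across a period toward the halogens and less exothermic down a group.
Here both period and group differ, so the two effects have to be weighed against each other.
B > Ca: relative to Ca, both the across-period and down-group shifts push B's electron affinity up.
P > B: the two effects oppose for this pair; the across-period effect wins (72 vs 27 kJ/mol).
Si > P: this pair runs against the simple trend — see the exception note.
Note the exception: Si has a higher electron affinity than P, contrary to the simple trend — adding an electron to P's half-filled 3p³ is unfavourable, so Si (3p²) has the more exothermic EA.
For reference (kJ/mol): B 27, Si 134, P 72, Ca 2.
So from highest to lowest: Si > P > B > Ca.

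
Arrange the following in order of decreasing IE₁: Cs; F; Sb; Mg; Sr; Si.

F is in period 2, group 17; Mg is in period 3, group 2; Si is in period 3, group 14; Sr is in period 5, group 2; Sb is in period 5, group 15; Cs is in period 6, group 1.
IE₁ increases left→right with effective nuclear charge and decreases top→bottom as the valence shell moves farther out.
These span different periods and groups, so the two trends combine.
Sr > Cs: relative to Cs, both the across-period and down-group shifts push Sr's first ionization energy up.
Mg > Sr: Mg sits above Sr in group 2, so the down-group effect alone puts Mg higher.
Si > Mg: Si lies to the right of Mg in period 3, so the across-period effect alone puts Si higher.
Sb > Si: period and group pull opposite ways; the across-period shift dominates (831 vs 786 kJ/mol).
F > Sb: both effects reinforce here, so F is clearly the higher of the two.
Approximate values (kJ/mol): F 1681, Mg 738, Si 786, Sr 550, Sb 831, Cs 376.
So from highest to lowest: F > Sb > Si > Mg > Sr > Cs.

F > Sb > Si > Mg > Sr > Cs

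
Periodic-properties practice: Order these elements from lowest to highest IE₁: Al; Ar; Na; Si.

Na, Al, Si, Ar

IE₁ increases left→right with effective nuclear charge and decreases top→bottom as the valence shell moves farther out.
All lie in period 3, so first ionization energy increases left to right.
So from lowest to highest: Na < Al < Si < Ar.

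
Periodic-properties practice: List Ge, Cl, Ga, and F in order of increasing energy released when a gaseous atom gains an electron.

F is in period 2, group 17; Cl is in period 3, group 17; Ga is in period 4, group 13; Ge is in period 4, group 14.
Electron affinity generally becomes more exothermic across a period toward the halogens and less exothermic down a group.
These span different periods and groups, so the two trends combine.
Ge > Ga: both are in period 4; the period trend gives Ge the larger value.
F > Ge: both effects reinforce here, so F is clearly the higher of the two.
Cl > F: this pair runs against the simple trend — see the exception note.
Note the exception: Cl has a higher electron affinity than F, contrary to the simple trend — F's small 2p subshell makes the incoming electron feel strong e⁻–e⁻ repulsion, so Cl actually releases more energy on gaining an electron.
Tabulated electron affinity (kJ/mol): F 328, Cl 349, Ga 29, Ge 119.
So from lowest to highest: Ga < Ge < F < Cl.

Ga < Ge < F < Cl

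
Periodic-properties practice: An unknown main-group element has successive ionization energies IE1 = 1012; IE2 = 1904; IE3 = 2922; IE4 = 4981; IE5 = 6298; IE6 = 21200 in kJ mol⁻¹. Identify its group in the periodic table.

Group 15

Look for the largest jump between consecutive ionization energies: IE6/IE5 ≈ 3.4, far larger than any earlier ratio.
That jump marks the point where a core electron is being removed. So the atom has 5 valence electrons.
A main-group element with 5 valence electrons is in group 15.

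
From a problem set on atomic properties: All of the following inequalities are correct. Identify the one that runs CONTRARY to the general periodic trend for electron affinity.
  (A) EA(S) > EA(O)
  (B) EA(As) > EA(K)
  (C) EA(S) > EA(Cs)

The general trend: electron affinity increases across a period and decreases down a group.
(A) S (period 3, group 16) vs O (period 2, group 16): the stated order contradicts the simple trend.
(B) As (period 4, group 15) vs K (period 4, group 1): the stated order agrees with the simple trend.
(C) S (period 3, group 16) vs Cs (period 6, group 1): the stated order agrees with the simple trend.
The exception is (A): the compact 2p subshell of O repels the added electron more than S's larger 3p does.

(A)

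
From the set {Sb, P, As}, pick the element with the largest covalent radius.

Sb

P is in period 3, group 15; As is in period 4, group 15; Sb is in period 5, group 15.
Radius decreases left→right (rising Z_eff, same n) and increases top→bottom (higher n).
All are in group 15, so atomic radius increases down the group.
The largest covalent radius among these belongs to Sb.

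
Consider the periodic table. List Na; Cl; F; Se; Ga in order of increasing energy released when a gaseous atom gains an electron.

Electron affinity generally becomes more exothermic across a period toward the halogens and less exothermic down a group.
Neither a single period nor a single group — weigh both effects.
Na > Ga: the two effects oppose for this pair; the down-group effect wins (53 vs 29 kJ/mol).
Se > Na: the two effects oppose for this pair; the across-period effect wins (195 vs 53 kJ/mol).
F > Se: both effects reinforce here, so F is clearly the higher of the two.
Cl > F: this pair runs against the simple trend — see the exception note.
Note the exception: Cl has a higher electron affinity than F, contrary to the simple trend — F's small 2p subshell makes the incoming electron feel strong e⁻–e⁻ repulsion, so Cl actually releases more energy on gaining an electron.
For reference (kJ/mol): F 328, Na 53, Cl 349, Ga 29, Se 195.
So from lowest to highest: Ga < Na < Se < F < Cl.

Ga, Na, Se, F, Cl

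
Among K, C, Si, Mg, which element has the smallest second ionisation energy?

Mg

The second ionization energy removes an electron from the +1 ion. For each element: K⁺ is the bare [Ar] core; C⁺ still has 3 valence electrons; Si⁺ still has 3 valence electrons; Mg⁺ still has 1 valence electron.
Breaking into a closed-shell core is much more expensive than removing a leftover valence electron — K has the largest IE_2 here.
Valence configurations: C⁺ [He]2s²2p¹, Si⁺ [Ne]3s²3p¹, Mg⁺ [Ne]3s¹.
The numbers (kJ/mol): K 3052, C 2353, Si 1577, Mg 1451.
Hence IE_2: Mg < Si < C < K.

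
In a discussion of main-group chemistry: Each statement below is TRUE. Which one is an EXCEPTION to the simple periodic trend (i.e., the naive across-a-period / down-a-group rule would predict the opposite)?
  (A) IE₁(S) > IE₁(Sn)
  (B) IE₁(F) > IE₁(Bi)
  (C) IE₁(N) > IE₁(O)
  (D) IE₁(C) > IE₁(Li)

(C)

The general trend: first ionisation energy increases across a period and decreases down a group.
(A) S (period 3, group 16) vs Sn (period 5, group 14): the stated order agrees with the simple trend.
(B) F (period 2, group 17) vs Bi (period 6, group 15): the stated order agrees with the simple trend.
(C) N (period 2, group 15) vs O (period 2, group 16): the stated order contradicts the simple trend.
(D) C (period 2, group 14) vs Li (period 2, group 1): the stated order agrees with the simple trend.
The exception is (C): pairing an electron in O's 2p⁴ costs repulsion energy, so O ionizes more easily than half-filled N (2p³).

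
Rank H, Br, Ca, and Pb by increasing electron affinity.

Ca < Pb < H < Br

Atoms with high Z_eff and room in the valence shell (especially the halogens) have the most exothermic electron affinities.
These span different periods and groups, so the two trends combine.
Pb > Ca: period and group pull opposite ways; the across-period shift dominates (35 vs 2 kJ/mol).
H > Pb: period and group pull opposite ways; the down-group shift dominates (73 vs 35 kJ/mol).
Br > H: period and group pull opposite ways; the across-period shift dominates (325 vs 73 kJ/mol).
Tabulated electron affinity (kJ/mol): H 73, Ca 2, Br 325, Pb 35.
So from lowest to highest: Ca < Pb < H < Br.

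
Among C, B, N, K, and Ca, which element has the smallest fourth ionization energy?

IE_4 is the cost of taking one more electron from the +3 cation: C³⁺ still has 1 valence electron; B³⁺ is the bare [He] core; N³⁺ still has 2 valence electrons; K³⁺ is already 2 electrons into the core; Ca³⁺ is already 1 electron into the core.
Usually core removal costs more than valence removal, but here the competition is close: a tightly held n=2 valence electron can cost more to remove than an n=3 core electron, so the actual values have to decide it.
Valence configurations: C³⁺ [He]2s¹, N³⁺ [He]2s².
Tabulated IE_4 (kJ/mol): C 6223, B 25026, N 7475, K 5877, Ca 6491.
Hence IE_4: K < C < Ca < N < B.

K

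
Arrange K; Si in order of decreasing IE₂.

Consider each +1 ion: K⁺ is the bare [Ar] core; Si⁺ still has 3 valence electrons.
Breaking into a closed-shell core is much more expensive than removing a leftover valence electron — K has the largest IE_2 here.
Tabulated IE_2 (kJ/mol): K 3052, Si 1577.
Hence IE_2: Si < K.

K > Si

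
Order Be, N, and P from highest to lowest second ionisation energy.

IE_2 is the cost of taking one more electron from the +1 cation: Be⁺ still has 1 valence electron; N⁺ still has 4 valence electrons; P⁺ still has 4 valence electrons.
All are still removing valence electrons, so compare the +1 ions as you would atoms: IE_2 generally rises across a period (higher Z_eff) and falls down a group (larger shell), subject to the usual subshell exceptions.
Valence configurations: Be⁺ [He]2s¹, N⁺ [He]2s²2p², P⁺ [Ne]3s²3p².
Approximate IE_2 values (kJ/mol): Be 1757, N 2856, P 1907.
Overall IE_2 order: Be < P < N.

N > P > Be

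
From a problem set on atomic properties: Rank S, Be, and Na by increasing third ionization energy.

Consider each +2 ion: S²⁺ still has 4 valence electrons; Be²⁺ is the bare [He] core; Na²⁺ is already 1 electron into the core.
Pulling an electron out of a noble-gas core costs far more than removing a remaining valence electron, so Na and Be sit at the high end of IE_3.
The numbers (kJ/mol): S 3357, Be 14849, Na 6910.
Hence IE_3: S < Na < Be.

S, Na, Be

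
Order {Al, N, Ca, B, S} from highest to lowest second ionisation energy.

N > B > S > Al > Ca

After 1 electron has been removed, what remains? Al⁺ still has 2 valence electrons; N⁺ still has 4 valence electrons; Ca⁺ still has 1 valence electron; B⁺ still has 2 valence electrons; S⁺ still has 5 valence electrons.
All are still removing valence electrons, so compare the +1 ions as you would atoms: IE_2 generally rises across a period (higher Z_eff) and falls down a group (larger shell), subject to the usual subshell exceptions.
Valence configurations: Al⁺ [Ne]3s², N⁺ [He]2s²2p², Ca⁺ [Ar]4s¹, B⁺ [He]2s², S⁺ [Ne]3s²3p³.
Approximate IE_2 values (kJ/mol): Al 1817, N 2856, Ca 1145, B 2427, S 2252.
Overall IE_2 order: Ca < Al < S < B < N.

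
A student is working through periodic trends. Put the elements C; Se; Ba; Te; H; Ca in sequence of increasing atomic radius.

Radius decreases left→right (rising Z_eff, same n) and increases top→bottom (higher n).
These span different periods and groups, so the two trends combine.
C > H: the two effects oppose for this pair; the down-group effect wins (75 vs 32 pm).
Se > C: period and group pull opposite ways; the down-group shift dominates (116 vs 75 pm).
Te > Se: they share group 16; the group trend gives Te the larger value.
Ca > Te: period and group pull opposite ways; the across-period shift dominates (171 vs 136 pm).
Ba > Ca: Ba sits below Ca in group 2, so the down-group effect alone puts Ba larger.
Approximate values (pm): H 32, C 75, Ca 171, Se 116, Te 136, Ba 196.
So from smallest to largest: H < C < Se < Te < Ca < Ba.

H < C < Se < Te < Ca < Ba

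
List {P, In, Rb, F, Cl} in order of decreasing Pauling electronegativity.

F > Cl > P > In > Rb

F is in period 2, group 17; P is in period 3, group 15; Cl is in period 3, group 17; Rb is in period 5, group 1; In is in period 5, group 13.
Smaller atoms with higher effective nuclear charge are more electronegative.
Here both period and group differ, so the two effects have to be weighed against each other.
In > Rb: In lies to the right of Rb in period 5, so the across-period effect alone puts In higher.
P > In: both effects reinforce here, so P is clearly the higher of the two.
Cl > P: both are in period 3; the period trend gives Cl the larger value.
F > Cl: F sits above Cl in group 17, so the down-group effect alone puts F higher.
Tabulated electronegativity (Pauling): F 3.98, P 2.19, Cl 3.16, Rb 0.82, In 1.78.
So from highest to lowest: F > Cl > P > In > Rb.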